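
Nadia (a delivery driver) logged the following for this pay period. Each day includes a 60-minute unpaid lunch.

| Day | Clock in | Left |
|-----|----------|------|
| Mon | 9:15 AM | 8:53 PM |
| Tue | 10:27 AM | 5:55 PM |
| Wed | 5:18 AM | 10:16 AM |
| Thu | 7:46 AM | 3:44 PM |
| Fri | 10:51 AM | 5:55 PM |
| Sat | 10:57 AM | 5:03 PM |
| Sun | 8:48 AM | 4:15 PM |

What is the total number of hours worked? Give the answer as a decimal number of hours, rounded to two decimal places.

45.65 hours

Mon: 9:15 AM–8:53 PM = 11 h 38 min; less 60 min break → 10 h 38 min
Tue: 10:27 AM–5:55 PM = 7 h 28 min; less 60 min break → 6 h 28 min
Wed: 5:18 AM–10:16 AM = 4 h 58 min; less 60 min break → 3 h 58 min
Thu: 7:46 AM–3:44 PM = 7 h 58 min; less 60 min break → 6 h 58 min
Fri: 10:51 AM–5:55 PM = 7 h 4 min; less 60 min break → 6 h 4 min
Sat: 10:57 AM–5:03 PM = 6 h 6 min; less 60 min break → 5 h 6 min
Sun: 8:48 AM–4:15 PM = 7 h 27 min; less 60 min break → 6 h 27 min
Total: 10 h 38 min + 6 h 28 min + 3 h 58 min + 6 h 58 min + 6 h 4 min + 5 h 6 min + 6 h 27 min = 45 h 39 min.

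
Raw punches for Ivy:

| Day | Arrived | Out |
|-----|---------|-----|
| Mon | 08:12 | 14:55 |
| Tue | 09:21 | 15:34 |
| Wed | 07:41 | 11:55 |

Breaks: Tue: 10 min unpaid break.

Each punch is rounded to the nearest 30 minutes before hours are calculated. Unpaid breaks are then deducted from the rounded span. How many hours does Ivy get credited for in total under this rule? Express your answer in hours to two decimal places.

17.33 hours

Mon: in 08:12→08:00, out 14:55→15:00; 7 h 0 min
Tue: in 09:21→09:30, out 15:34→15:30; 6 h 0 min − 10 min = 5 h 50 min
Wed: in 07:41→07:30, out 11:55→12:00; 4 h 30 min
Total credited: 17 h 20 min.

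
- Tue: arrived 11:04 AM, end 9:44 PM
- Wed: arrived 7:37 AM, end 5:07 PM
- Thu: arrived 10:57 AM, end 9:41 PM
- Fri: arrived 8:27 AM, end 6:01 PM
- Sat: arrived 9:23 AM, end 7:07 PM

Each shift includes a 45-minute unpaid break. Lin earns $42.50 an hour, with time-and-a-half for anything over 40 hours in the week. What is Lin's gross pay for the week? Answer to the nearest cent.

$2111.19

Tue: 11:04 AM–9:44 PM = 10 h 40 min; less 45 min break → 9 h 55 min
Wed: 7:37 AM–5:07 PM = 9 h 30 min; less 45 min break → 8 h 45 min
Thu: 10:57 AM–9:41 PM = 10 h 44 min; less 45 min break → 9 h 59 min
Fri: 8:27 AM–6:01 PM = 9 h 34 min; less 45 min break → 8 h 49 min
Sat: 9:23 AM–7:07 PM = 9 h 44 min; less 45 min break → 8 h 59 min
Total worked: 46 h 27 min = 2787 min.
Regular 40 h 0 min = 2400 min at $42.50/h; overtime 6 h 27 min = 387 min at $63.75/h.
Pay = (2400 × $42.50 + 387 × $63.75) ÷ 60 = $2111.19.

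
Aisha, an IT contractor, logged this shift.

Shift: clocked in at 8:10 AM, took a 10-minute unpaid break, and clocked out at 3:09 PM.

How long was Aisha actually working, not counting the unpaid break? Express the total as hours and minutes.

6 h 49 min

Shift: 8:10 AM–3:09 PM = 6 h 59 min; less 10 min break → 6 h 49 min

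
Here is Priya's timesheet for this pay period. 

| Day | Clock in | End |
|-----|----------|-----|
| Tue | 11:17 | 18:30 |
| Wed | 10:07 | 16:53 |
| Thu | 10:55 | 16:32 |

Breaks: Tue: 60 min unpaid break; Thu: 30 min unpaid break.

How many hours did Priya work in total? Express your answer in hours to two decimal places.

18.10 hours

Tue: 11:17–18:30 = 7 h 13 min; less 60 min break → 6 h 13 min
Wed: 10:07–16:53 = 6 h 46 min
Thu: 10:55–16:32 = 5 h 37 min; less 30 min break → 5 h 7 min
Total: 6 h 13 min + 6 h 46 min + 5 h 7 min = 18 h 6 min.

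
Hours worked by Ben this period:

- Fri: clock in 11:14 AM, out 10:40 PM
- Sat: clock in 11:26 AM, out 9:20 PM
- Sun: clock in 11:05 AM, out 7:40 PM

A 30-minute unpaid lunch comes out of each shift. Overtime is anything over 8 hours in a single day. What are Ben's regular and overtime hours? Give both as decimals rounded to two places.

Regular 24.00 hours, overtime 4.42 hours

Fri: 11:14 AM–10:40 PM = 11 h 26 min; less 30 min break → 10 h 56 min
Sat: 11:26 AM–9:20 PM = 9 h 54 min; less 30 min break → 9 h 24 min
Sun: 11:05 AM–7:40 PM = 8 h 35 min; less 30 min break → 8 h 5 min
Fri reg 8 h 0 min / OT 2 h 56 min; Sat reg 8 h 0 min / OT 1 h 24 min; Sun reg 8 h 0 min / OT 0 h 5 min.
Totals: regular 24 h 0 min, overtime 4 h 25 min.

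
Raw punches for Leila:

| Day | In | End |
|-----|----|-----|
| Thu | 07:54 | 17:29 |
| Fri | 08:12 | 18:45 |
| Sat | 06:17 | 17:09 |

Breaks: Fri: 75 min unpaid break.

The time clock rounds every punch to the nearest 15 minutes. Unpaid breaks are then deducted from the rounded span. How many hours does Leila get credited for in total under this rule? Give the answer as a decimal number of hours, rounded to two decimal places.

29.75 hours

Thu: in 07:54→08:00, out 17:29→17:30; 9 h 30 min
Fri: in 08:12→08:15, out 18:45→18:45; 10 h 30 min − 75 min = 9 h 15 min
Sat: in 06:17→06:15, out 17:09→17:15; 11 h 0 min
Total credited: 29 h 45 min.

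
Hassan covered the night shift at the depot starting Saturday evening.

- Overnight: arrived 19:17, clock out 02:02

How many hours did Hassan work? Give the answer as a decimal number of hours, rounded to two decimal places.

6.75 hours

Overnight: 19:17 → midnight = 4 h 43 min; midnight → 02:02 = 2 h 2 min; span 6 h 45 min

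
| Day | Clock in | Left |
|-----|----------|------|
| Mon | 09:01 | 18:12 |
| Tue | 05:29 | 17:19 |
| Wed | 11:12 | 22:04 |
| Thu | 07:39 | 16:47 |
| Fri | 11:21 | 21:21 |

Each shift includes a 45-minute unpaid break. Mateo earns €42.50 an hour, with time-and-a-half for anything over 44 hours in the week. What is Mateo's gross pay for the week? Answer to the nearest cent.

Mon: 09:01–18:12 = 9 h 11 min; less 45 min break → 8 h 26 min
Tue: 05:29–17:19 = 11 h 50 min; less 45 min break → 11 h 5 min
Wed: 11:12–22:04 = 10 h 52 min; less 45 min break → 10 h 7 min
Thu: 07:39–16:47 = 9 h 8 min; less 45 min break → 8 h 23 min
Fri: 11:21–21:21 = 10 h 0 min; less 45 min break → 9 h 15 min
Total worked: 47 h 16 min = 2836 min.
Regular 44 h 0 min = 2640 min at €42.50/h; overtime 3 h 16 min = 196 min at €63.75/h.
Pay = (2640 × €42.50 + 196 × €63.75) ÷ 60 = €2078.25.

€2078.25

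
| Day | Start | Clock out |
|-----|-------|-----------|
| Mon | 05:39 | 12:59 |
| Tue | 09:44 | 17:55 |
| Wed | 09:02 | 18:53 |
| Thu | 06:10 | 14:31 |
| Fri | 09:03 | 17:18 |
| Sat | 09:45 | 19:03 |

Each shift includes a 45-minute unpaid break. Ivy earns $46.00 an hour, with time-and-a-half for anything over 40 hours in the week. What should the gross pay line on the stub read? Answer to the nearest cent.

Mon: 05:39–12:59 = 7 h 20 min; less 45 min break → 6 h 35 min
Tue: 09:44–17:55 = 8 h 11 min; less 45 min break → 7 h 26 min
Wed: 09:02–18:53 = 9 h 51 min; less 45 min break → 9 h 6 min
Thu: 06:10–14:31 = 8 h 21 min; less 45 min break → 7 h 36 min
Fri: 09:03–17:18 = 8 h 15 min; less 45 min break → 7 h 30 min
Sat: 09:45–19:03 = 9 h 18 min; less 45 min break → 8 h 33 min
Total worked: 46 h 46 min = 2806 min.
Regular 40 h 0 min = 2400 min at $46.00/h; overtime 6 h 46 min = 406 min at $69.00/h.
Pay = (2400 × $46.00 + 406 × $69.00) ÷ 60 = $2306.90.

$2306.90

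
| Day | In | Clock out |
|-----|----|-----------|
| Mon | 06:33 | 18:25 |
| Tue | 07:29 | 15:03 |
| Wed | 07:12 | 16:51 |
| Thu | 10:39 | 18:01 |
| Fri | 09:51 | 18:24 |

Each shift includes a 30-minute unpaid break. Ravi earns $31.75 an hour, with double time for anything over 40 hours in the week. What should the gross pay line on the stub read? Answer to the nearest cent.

$1428.75

Mon: 06:33–18:25 = 11 h 52 min; less 30 min break → 11 h 22 min
Tue: 07:29–15:03 = 7 h 34 min; less 30 min break → 7 h 4 min
Wed: 07:12–16:51 = 9 h 39 min; less 30 min break → 9 h 9 min
Thu: 10:39–18:01 = 7 h 22 min; less 30 min break → 6 h 52 min
Fri: 09:51–18:24 = 8 h 33 min; less 30 min break → 8 h 3 min
Total worked: 42 h 30 min = 2550 min.
Regular 40 h 0 min = 2400 min at $31.75/h; overtime 2 h 30 min = 150 min at $63.50/h.
Pay = (2400 × $31.75 + 150 × $63.50) ÷ 60 = $1428.75.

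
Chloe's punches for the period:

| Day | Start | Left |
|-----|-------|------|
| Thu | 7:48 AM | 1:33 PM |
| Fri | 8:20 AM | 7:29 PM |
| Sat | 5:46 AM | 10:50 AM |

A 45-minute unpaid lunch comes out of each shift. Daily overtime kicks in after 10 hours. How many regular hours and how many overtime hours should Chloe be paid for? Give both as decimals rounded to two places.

Regular 19.32 hours, overtime 0.40 hours

Thu: 7:48 AM–1:33 PM = 5 h 45 min; less 45 min break → 5 h 0 min
Fri: 8:20 AM–7:29 PM = 11 h 9 min; less 45 min break → 10 h 24 min
Sat: 5:46 AM–10:50 AM = 5 h 4 min; less 45 min break → 4 h 19 min
Thu reg 5 h 0 min / OT 0 h 0 min; Fri reg 10 h 0 min / OT 0 h 24 min; Sat reg 4 h 19 min / OT 0 h 0 min.
Totals: regular 19 h 19 min, overtime 0 h 24 min.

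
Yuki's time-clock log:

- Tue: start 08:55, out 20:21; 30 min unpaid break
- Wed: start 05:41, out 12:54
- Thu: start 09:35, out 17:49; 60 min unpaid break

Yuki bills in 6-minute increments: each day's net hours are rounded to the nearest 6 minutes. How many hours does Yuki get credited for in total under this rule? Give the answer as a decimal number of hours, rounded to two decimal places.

Tue: 08:55–20:21 = 11 h 26 min − 30 min = 10 h 56 min → rounds to 10 h 54 min
Wed: 05:41–12:54 = 7 h 13 min → rounds to 7 h 12 min
Thu: 09:35–17:49 = 8 h 14 min − 60 min = 7 h 14 min → rounds to 7 h 12 min
Total credited: 25 h 18 min.

25.30 hours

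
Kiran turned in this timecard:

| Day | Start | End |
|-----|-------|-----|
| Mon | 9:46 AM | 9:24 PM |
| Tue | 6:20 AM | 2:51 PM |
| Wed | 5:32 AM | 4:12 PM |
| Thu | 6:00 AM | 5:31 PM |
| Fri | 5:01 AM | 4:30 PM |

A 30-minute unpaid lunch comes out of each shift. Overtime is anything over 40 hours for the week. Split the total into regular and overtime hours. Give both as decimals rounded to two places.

Mon: 9:46 AM–9:24 PM = 11 h 38 min; less 30 min break → 11 h 8 min
Tue: 6:20 AM–2:51 PM = 8 h 31 min; less 30 min break → 8 h 1 min
Wed: 5:32 AM–4:12 PM = 10 h 40 min; less 30 min break → 10 h 10 min
Thu: 6:00 AM–5:31 PM = 11 h 31 min; less 30 min break → 11 h 1 min
Fri: 5:01 AM–4:30 PM = 11 h 29 min; less 30 min break → 10 h 59 min
Total worked: 51 h 19 min = 51.32 h.
Threshold 40 h → overtime 11 h 19 min, regular 40 h 0 min.

Regular 40.00 hours, overtime 11.32 hours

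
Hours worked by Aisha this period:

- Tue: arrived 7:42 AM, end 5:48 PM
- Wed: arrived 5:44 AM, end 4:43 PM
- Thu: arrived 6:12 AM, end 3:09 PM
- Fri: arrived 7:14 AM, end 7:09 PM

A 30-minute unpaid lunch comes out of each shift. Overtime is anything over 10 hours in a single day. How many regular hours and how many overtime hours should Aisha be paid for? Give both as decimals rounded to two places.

Tue: 7:42 AM–5:48 PM = 10 h 6 min; less 30 min break → 9 h 36 min
Wed: 5:44 AM–4:43 PM = 10 h 59 min; less 30 min break → 10 h 29 min
Thu: 6:12 AM–3:09 PM = 8 h 57 min; less 30 min break → 8 h 27 min
Fri: 7:14 AM–7:09 PM = 11 h 55 min; less 30 min break → 11 h 25 min
Tue reg 9 h 36 min / OT 0 h 0 min; Wed reg 10 h 0 min / OT 0 h 29 min; Thu reg 8 h 27 min / OT 0 h 0 min; Fri reg 10 h 0 min / OT 1 h 25 min.
Totals: regular 38 h 3 min, overtime 1 h 54 min.

Regular 38.05 hours, overtime 1.90 hours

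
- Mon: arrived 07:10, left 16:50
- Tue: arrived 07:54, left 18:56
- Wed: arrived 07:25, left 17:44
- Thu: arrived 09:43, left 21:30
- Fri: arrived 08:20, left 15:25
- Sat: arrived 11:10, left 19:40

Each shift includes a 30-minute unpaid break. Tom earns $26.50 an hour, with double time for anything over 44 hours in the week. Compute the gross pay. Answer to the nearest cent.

Mon: 07:10–16:50 = 9 h 40 min; less 30 min break → 9 h 10 min
Tue: 07:54–18:56 = 11 h 2 min; less 30 min break → 10 h 32 min
Wed: 07:25–17:44 = 10 h 19 min; less 30 min break → 9 h 49 min
Thu: 09:43–21:30 = 11 h 47 min; less 30 min break → 11 h 17 min
Fri: 08:20–15:25 = 7 h 5 min; less 30 min break → 6 h 35 min
Sat: 11:10–19:40 = 8 h 30 min; less 30 min break → 8 h 0 min
Total worked: 55 h 23 min = 3323 min.
Regular 44 h 0 min = 2640 min at $26.50/h; overtime 11 h 23 min = 683 min at $53.00/h.
Pay = (2640 × $26.50 + 683 × $53.00) ÷ 60 = $1769.32.

$1769.32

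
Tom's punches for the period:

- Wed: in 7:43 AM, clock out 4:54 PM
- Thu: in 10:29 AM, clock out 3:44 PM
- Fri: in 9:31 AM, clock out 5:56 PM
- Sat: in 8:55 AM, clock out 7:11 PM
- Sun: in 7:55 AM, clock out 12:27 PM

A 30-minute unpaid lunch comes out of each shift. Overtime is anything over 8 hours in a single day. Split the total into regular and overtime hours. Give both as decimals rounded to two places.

Wed: 7:43 AM–4:54 PM = 9 h 11 min; less 30 min break → 8 h 41 min
Thu: 10:29 AM–3:44 PM = 5 h 15 min; less 30 min break → 4 h 45 min
Fri: 9:31 AM–5:56 PM = 8 h 25 min; less 30 min break → 7 h 55 min
Sat: 8:55 AM–7:11 PM = 10 h 16 min; less 30 min break → 9 h 46 min
Sun: 7:55 AM–12:27 PM = 4 h 32 min; less 30 min break → 4 h 2 min
Wed reg 8 h 0 min / OT 0 h 41 min; Thu reg 4 h 45 min / OT 0 h 0 min; Fri reg 7 h 55 min / OT 0 h 0 min; Sat reg 8 h 0 min / OT 1 h 46 min; Sun reg 4 h 2 min / OT 0 h 0 min.
Totals: regular 32 h 42 min, overtime 2 h 27 min.

Regular 32.70 hours, overtime 2.45 hours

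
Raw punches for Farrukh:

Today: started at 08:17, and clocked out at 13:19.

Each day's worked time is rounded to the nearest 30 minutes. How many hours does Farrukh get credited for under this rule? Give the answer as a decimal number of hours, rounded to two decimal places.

Today: 08:17–13:19 = 5 h 2 min → rounds to 5 h 0 min

5.00 hours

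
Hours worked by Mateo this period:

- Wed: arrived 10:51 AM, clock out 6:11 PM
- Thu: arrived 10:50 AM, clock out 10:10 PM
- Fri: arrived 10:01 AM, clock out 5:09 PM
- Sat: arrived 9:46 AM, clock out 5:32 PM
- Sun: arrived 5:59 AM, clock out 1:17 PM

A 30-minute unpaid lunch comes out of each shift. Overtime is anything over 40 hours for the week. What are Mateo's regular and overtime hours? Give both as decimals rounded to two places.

Wed: 10:51 AM–6:11 PM = 7 h 20 min; less 30 min break → 6 h 50 min
Thu: 10:50 AM–10:10 PM = 11 h 20 min; less 30 min break → 10 h 50 min
Fri: 10:01 AM–5:09 PM = 7 h 8 min; less 30 min break → 6 h 38 min
Sat: 9:46 AM–5:32 PM = 7 h 46 min; less 30 min break → 7 h 16 min
Sun: 5:59 AM–1:17 PM = 7 h 18 min; less 30 min break → 6 h 48 min
Total worked: 38 h 22 min = 38.37 h.
Threshold 40 h → overtime 0 h 0 min, regular 38 h 22 min.

Regular 38.37 hours, overtime 0.00 hours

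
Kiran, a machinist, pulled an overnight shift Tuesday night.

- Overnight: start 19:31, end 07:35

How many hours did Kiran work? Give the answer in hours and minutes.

Overnight: 19:31 → midnight = 4 h 29 min; midnight → 07:35 = 7 h 35 min; span 12 h 4 min

12 h 4 min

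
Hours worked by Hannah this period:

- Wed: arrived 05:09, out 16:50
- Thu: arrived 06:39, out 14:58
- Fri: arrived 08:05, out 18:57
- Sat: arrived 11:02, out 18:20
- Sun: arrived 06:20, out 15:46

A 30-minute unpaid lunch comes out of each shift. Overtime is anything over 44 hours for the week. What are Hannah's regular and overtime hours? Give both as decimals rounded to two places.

Wed: 05:09–16:50 = 11 h 41 min; less 30 min break → 11 h 11 min
Thu: 06:39–14:58 = 8 h 19 min; less 30 min break → 7 h 49 min
Fri: 08:05–18:57 = 10 h 52 min; less 30 min break → 10 h 22 min
Sat: 11:02–18:20 = 7 h 18 min; less 30 min break → 6 h 48 min
Sun: 06:20–15:46 = 9 h 26 min; less 30 min break → 8 h 56 min
Total worked: 45 h 6 min = 45.10 h.
Threshold 44 h → overtime 1 h 6 min, regular 44 h 0 min.

Regular 44.00 hours, overtime 1.10 hours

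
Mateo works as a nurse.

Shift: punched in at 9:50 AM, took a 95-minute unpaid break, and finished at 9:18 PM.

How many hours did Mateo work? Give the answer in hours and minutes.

Shift: 9:50 AM–9:18 PM = 11 h 28 min; less 95 min break → 9 h 53 min

9 h 53 min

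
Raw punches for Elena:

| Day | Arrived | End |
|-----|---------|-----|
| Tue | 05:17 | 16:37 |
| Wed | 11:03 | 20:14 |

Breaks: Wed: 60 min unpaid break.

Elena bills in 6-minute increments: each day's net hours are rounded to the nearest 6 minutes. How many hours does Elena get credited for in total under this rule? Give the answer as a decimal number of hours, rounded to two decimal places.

Tue: 05:17–16:37 = 11 h 20 min → rounds to 11 h 18 min
Wed: 11:03–20:14 = 9 h 11 min − 60 min = 8 h 11 min → rounds to 8 h 12 min
Total credited: 19 h 30 min.

19.50 hours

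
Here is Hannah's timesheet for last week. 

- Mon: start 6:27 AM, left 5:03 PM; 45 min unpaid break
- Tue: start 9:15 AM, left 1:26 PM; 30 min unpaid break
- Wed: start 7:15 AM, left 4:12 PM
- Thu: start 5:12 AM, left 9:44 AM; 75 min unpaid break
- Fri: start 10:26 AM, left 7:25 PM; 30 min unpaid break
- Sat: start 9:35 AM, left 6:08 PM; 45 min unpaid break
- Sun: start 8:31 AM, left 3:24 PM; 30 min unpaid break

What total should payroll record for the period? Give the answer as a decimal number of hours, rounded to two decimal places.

Mon: 6:27 AM–5:03 PM = 10 h 36 min; less 45 min break → 9 h 51 min
Tue: 9:15 AM–1:26 PM = 4 h 11 min; less 30 min break → 3 h 41 min
Wed: 7:15 AM–4:12 PM = 8 h 57 min
Thu: 5:12 AM–9:44 AM = 4 h 32 min; less 75 min break → 3 h 17 min
Fri: 10:26 AM–7:25 PM = 8 h 59 min; less 30 min break → 8 h 29 min
Sat: 9:35 AM–6:08 PM = 8 h 33 min; less 45 min break → 7 h 48 min
Sun: 8:31 AM–3:24 PM = 6 h 53 min; less 30 min break → 6 h 23 min
Total: 9 h 51 min + 3 h 41 min + 8 h 57 min + 3 h 17 min + 8 h 29 min + 7 h 48 min + 6 h 23 min = 48 h 26 min.

48.43 hours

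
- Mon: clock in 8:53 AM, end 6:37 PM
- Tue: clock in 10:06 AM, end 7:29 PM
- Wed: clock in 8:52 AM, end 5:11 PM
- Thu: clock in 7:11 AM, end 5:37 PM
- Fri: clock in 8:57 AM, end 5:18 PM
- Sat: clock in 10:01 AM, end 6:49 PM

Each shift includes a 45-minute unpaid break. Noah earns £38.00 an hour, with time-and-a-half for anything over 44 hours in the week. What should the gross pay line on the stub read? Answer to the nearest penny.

£2043.45

Mon: 8:53 AM–6:37 PM = 9 h 44 min; less 45 min break → 8 h 59 min
Tue: 10:06 AM–7:29 PM = 9 h 23 min; less 45 min break → 8 h 38 min
Wed: 8:52 AM–5:11 PM = 8 h 19 min; less 45 min break → 7 h 34 min
Thu: 7:11 AM–5:37 PM = 10 h 26 min; less 45 min break → 9 h 41 min
Fri: 8:57 AM–5:18 PM = 8 h 21 min; less 45 min break → 7 h 36 min
Sat: 10:01 AM–6:49 PM = 8 h 48 min; less 45 min break → 8 h 3 min
Total worked: 50 h 31 min = 3031 min.
Regular 44 h 0 min = 2640 min at £38.00/h; overtime 6 h 31 min = 391 min at £57.00/h.
Pay = (2640 × £38.00 + 391 × £57.00) ÷ 60 = £2043.45.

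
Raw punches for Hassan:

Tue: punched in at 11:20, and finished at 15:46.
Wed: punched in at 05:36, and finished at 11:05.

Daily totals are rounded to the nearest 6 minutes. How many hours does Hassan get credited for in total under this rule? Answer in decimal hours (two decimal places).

9.90 hours

Tue: 11:20–15:46 = 4 h 26 min → rounds to 4 h 24 min
Wed: 05:36–11:05 = 5 h 29 min → rounds to 5 h 30 min
Total credited: 9 h 54 min.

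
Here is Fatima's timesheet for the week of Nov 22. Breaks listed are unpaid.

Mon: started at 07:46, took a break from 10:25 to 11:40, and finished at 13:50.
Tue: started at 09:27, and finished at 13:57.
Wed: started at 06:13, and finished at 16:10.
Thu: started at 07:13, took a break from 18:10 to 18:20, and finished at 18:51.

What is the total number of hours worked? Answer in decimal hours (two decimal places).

Mon: 07:46–13:50 = 6 h 4 min; less 75 min break → 4 h 49 min
Tue: 09:27–13:57 = 4 h 30 min
Wed: 06:13–16:10 = 9 h 57 min
Thu: 07:13–18:51 = 11 h 38 min; less 10 min break → 11 h 28 min
Total: 4 h 49 min + 4 h 30 min + 9 h 57 min + 11 h 28 min = 30 h 44 min.

30.73 hours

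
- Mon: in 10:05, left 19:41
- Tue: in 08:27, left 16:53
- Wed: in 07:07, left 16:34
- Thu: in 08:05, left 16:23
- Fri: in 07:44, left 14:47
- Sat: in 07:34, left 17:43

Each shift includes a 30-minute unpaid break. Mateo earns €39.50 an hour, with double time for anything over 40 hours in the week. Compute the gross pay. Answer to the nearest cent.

€2368.68

Mon: 10:05–19:41 = 9 h 36 min; less 30 min break → 9 h 6 min
Tue: 08:27–16:53 = 8 h 26 min; less 30 min break → 7 h 56 min
Wed: 07:07–16:34 = 9 h 27 min; less 30 min break → 8 h 57 min
Thu: 08:05–16:23 = 8 h 18 min; less 30 min break → 7 h 48 min
Fri: 07:44–14:47 = 7 h 3 min; less 30 min break → 6 h 33 min
Sat: 07:34–17:43 = 10 h 9 min; less 30 min break → 9 h 39 min
Total worked: 49 h 59 min = 2999 min.
Regular 40 h 0 min = 2400 min at €39.50/h; overtime 9 h 59 min = 599 min at €79.00/h.
Pay = (2400 × €39.50 + 599 × €79.00) ÷ 60 = €2368.68.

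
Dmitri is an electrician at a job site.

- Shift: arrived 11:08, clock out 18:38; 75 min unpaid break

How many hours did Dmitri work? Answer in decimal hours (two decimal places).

6.25 hours

Shift: 11:08–18:38 = 7 h 30 min; less 75 min break → 6 h 15 min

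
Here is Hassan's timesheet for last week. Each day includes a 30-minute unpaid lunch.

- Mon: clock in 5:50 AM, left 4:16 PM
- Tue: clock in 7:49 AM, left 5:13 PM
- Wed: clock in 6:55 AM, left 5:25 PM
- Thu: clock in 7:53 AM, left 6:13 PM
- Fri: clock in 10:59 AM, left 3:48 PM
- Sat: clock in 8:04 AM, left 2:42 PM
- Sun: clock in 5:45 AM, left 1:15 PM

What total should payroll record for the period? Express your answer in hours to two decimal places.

56.12 hours

Mon: 5:50 AM–4:16 PM = 10 h 26 min; less 30 min break → 9 h 56 min
Tue: 7:49 AM–5:13 PM = 9 h 24 min; less 30 min break → 8 h 54 min
Wed: 6:55 AM–5:25 PM = 10 h 30 min; less 30 min break → 10 h 0 min
Thu: 7:53 AM–6:13 PM = 10 h 20 min; less 30 min break → 9 h 50 min
Fri: 10:59 AM–3:48 PM = 4 h 49 min; less 30 min break → 4 h 19 min
Sat: 8:04 AM–2:42 PM = 6 h 38 min; less 30 min break → 6 h 8 min
Sun: 5:45 AM–1:15 PM = 7 h 30 min; less 30 min break → 7 h 0 min
Total: 9 h 56 min + 8 h 54 min + 10 h 0 min + 9 h 50 min + 4 h 19 min + 6 h 8 min + 7 h 0 min = 56 h 7 min.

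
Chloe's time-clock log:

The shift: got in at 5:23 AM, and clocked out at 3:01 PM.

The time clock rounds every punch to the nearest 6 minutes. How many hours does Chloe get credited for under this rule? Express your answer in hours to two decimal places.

The shift: in 5:23 AM→5:24 AM, out 3:01 PM→3:00 PM; 9 h 36 min

9.60 hours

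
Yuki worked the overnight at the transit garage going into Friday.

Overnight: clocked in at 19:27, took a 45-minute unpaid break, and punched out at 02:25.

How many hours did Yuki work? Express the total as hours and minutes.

Overnight: 19:27 → midnight = 4 h 33 min; midnight → 02:25 = 2 h 25 min; span 6 h 58 min; less 45 min break → 6 h 13 min

6 h 13 min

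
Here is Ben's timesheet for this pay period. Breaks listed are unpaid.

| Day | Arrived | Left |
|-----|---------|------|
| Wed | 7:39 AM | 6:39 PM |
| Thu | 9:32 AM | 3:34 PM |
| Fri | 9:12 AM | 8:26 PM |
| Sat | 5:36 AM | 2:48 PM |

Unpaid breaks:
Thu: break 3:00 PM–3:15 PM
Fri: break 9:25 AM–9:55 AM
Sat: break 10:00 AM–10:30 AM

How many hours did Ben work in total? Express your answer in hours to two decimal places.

Wed: 7:39 AM–6:39 PM = 11 h 0 min
Thu: 9:32 AM–3:34 PM = 6 h 2 min; less 15 min break → 5 h 47 min
Fri: 9:12 AM–8:26 PM = 11 h 14 min; less 30 min break → 10 h 44 min
Sat: 5:36 AM–2:48 PM = 9 h 12 min; less 30 min break → 8 h 42 min
Total: 11 h 0 min + 5 h 47 min + 10 h 44 min + 8 h 42 min = 36 h 13 min.

36.22 hours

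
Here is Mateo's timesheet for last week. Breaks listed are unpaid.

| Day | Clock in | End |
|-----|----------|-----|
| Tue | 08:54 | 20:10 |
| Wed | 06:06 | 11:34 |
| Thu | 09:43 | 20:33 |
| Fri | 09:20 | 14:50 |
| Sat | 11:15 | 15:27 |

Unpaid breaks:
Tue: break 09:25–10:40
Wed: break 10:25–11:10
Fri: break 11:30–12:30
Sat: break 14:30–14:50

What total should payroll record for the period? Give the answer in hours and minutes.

33 h 56 min

Tue: 08:54–20:10 = 11 h 16 min; less 75 min break → 10 h 1 min
Wed: 06:06–11:34 = 5 h 28 min; less 45 min break → 4 h 43 min
Thu: 09:43–20:33 = 10 h 50 min
Fri: 09:20–14:50 = 5 h 30 min; less 60 min break → 4 h 30 min
Sat: 11:15–15:27 = 4 h 12 min; less 20 min break → 3 h 52 min
Total: 10 h 1 min + 4 h 43 min + 10 h 50 min + 4 h 30 min + 3 h 52 min = 33 h 56 min.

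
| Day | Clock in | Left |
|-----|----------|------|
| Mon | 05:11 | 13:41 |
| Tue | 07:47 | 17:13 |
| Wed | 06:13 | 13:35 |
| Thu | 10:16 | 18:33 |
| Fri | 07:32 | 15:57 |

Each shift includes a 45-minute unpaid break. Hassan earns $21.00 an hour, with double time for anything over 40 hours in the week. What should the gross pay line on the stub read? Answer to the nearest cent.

$803.25

Mon: 05:11–13:41 = 8 h 30 min; less 45 min break → 7 h 45 min
Tue: 07:47–17:13 = 9 h 26 min; less 45 min break → 8 h 41 min
Wed: 06:13–13:35 = 7 h 22 min; less 45 min break → 6 h 37 min
Thu: 10:16–18:33 = 8 h 17 min; less 45 min break → 7 h 32 min
Fri: 07:32–15:57 = 8 h 25 min; less 45 min break → 7 h 40 min
Total worked: 38 h 15 min = 2295 min.
Regular 38 h 15 min = 2295 min at $21.00/h; overtime 0 h 0 min = 0 min at $42.00/h.
Pay = (2295 × $21.00 + 0 × $42.00) ÷ 60 = $803.25.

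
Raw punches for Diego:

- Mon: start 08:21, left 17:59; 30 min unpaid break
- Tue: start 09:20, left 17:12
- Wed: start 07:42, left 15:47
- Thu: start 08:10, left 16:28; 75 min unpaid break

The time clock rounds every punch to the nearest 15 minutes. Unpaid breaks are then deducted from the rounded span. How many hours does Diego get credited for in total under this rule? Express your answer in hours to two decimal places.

Mon: in 08:21→08:15, out 17:59→18:00; 9 h 45 min − 30 min = 9 h 15 min
Tue: in 09:20→09:15, out 17:12→17:15; 8 h 0 min
Wed: in 07:42→07:45, out 15:47→15:45; 8 h 0 min
Thu: in 08:10→08:15, out 16:28→16:30; 8 h 15 min − 75 min = 7 h 0 min
Total credited: 32 h 15 min.

32.25 hours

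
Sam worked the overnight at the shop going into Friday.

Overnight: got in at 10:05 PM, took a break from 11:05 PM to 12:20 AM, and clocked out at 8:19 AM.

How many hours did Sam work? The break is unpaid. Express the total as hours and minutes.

8 h 59 min

Overnight: 10:05 PM → midnight = 1 h 55 min; midnight → 8:19 AM = 8 h 19 min; span 10 h 14 min; less 75 min break → 8 h 59 min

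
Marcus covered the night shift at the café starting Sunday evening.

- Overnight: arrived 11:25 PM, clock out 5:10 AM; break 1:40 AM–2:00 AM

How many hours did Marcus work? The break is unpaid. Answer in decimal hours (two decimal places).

Overnight: 11:25 PM → midnight = 0 h 35 min; midnight → 5:10 AM = 5 h 10 min; span 5 h 45 min; less 20 min break → 5 h 25 min

5.42 hours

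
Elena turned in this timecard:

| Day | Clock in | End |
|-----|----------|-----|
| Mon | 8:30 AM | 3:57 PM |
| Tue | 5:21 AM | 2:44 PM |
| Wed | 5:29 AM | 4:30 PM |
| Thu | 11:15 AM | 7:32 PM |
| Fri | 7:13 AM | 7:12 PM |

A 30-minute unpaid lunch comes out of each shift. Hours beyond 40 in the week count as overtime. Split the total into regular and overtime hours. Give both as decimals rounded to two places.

Regular 40.00 hours, overtime 5.62 hours

Mon: 8:30 AM–3:57 PM = 7 h 27 min; less 30 min break → 6 h 57 min
Tue: 5:21 AM–2:44 PM = 9 h 23 min; less 30 min break → 8 h 53 min
Wed: 5:29 AM–4:30 PM = 11 h 1 min; less 30 min break → 10 h 31 min
Thu: 11:15 AM–7:32 PM = 8 h 17 min; less 30 min break → 7 h 47 min
Fri: 7:13 AM–7:12 PM = 11 h 59 min; less 30 min break → 11 h 29 min
Total worked: 45 h 37 min = 45.62 h.
Threshold 40 h → overtime 5 h 37 min, regular 40 h 0 min.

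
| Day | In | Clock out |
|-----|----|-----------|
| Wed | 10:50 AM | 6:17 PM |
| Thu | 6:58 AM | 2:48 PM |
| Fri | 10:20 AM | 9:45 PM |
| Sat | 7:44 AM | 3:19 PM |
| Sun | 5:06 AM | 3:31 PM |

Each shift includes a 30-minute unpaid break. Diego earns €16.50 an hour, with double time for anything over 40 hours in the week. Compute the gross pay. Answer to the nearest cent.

Wed: 10:50 AM–6:17 PM = 7 h 27 min; less 30 min break → 6 h 57 min
Thu: 6:58 AM–2:48 PM = 7 h 50 min; less 30 min break → 7 h 20 min
Fri: 10:20 AM–9:45 PM = 11 h 25 min; less 30 min break → 10 h 55 min
Sat: 7:44 AM–3:19 PM = 7 h 35 min; less 30 min break → 7 h 5 min
Sun: 5:06 AM–3:31 PM = 10 h 25 min; less 30 min break → 9 h 55 min
Total worked: 42 h 12 min = 2532 min.
Regular 40 h 0 min = 2400 min at €16.50/h; overtime 2 h 12 min = 132 min at €33.00/h.
Pay = (2400 × €16.50 + 132 × €33.00) ÷ 60 = €732.60.

€732.60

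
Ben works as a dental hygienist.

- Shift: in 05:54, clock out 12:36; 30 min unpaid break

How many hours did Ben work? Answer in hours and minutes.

Shift: 05:54–12:36 = 6 h 42 min; less 30 min break → 6 h 12 min

6 h 12 min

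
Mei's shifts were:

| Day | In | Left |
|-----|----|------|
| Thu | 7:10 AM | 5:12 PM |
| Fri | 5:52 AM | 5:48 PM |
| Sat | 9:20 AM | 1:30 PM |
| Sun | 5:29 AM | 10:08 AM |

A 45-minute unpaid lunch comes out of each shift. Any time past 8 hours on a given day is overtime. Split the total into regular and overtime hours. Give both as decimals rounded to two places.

Thu: 7:10 AM–5:12 PM = 10 h 2 min; less 45 min break → 9 h 17 min
Fri: 5:52 AM–5:48 PM = 11 h 56 min; less 45 min break → 11 h 11 min
Sat: 9:20 AM–1:30 PM = 4 h 10 min; less 45 min break → 3 h 25 min
Sun: 5:29 AM–10:08 AM = 4 h 39 min; less 45 min break → 3 h 54 min
Thu reg 8 h 0 min / OT 1 h 17 min; Fri reg 8 h 0 min / OT 3 h 11 min; Sat reg 3 h 25 min / OT 0 h 0 min; Sun reg 3 h 54 min / OT 0 h 0 min.
Totals: regular 23 h 19 min, overtime 4 h 28 min.

Regular 23.32 hours, overtime 4.47 hours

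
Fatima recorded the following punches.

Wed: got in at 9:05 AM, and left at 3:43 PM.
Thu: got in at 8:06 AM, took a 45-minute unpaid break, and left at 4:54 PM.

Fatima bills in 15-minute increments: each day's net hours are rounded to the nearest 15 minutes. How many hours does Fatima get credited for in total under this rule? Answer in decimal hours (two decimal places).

Wed: 9:05 AM–3:43 PM = 6 h 38 min → rounds to 6 h 45 min
Thu: 8:06 AM–4:54 PM = 8 h 48 min − 45 min = 8 h 3 min → rounds to 8 h 0 min
Total credited: 14 h 45 min.

14.75 hours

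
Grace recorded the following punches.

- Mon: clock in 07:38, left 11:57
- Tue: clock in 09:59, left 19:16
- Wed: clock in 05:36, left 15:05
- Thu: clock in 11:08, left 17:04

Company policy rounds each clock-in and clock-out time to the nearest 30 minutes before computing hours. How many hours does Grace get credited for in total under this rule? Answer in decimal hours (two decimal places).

29.50 hours

Mon: in 07:38→07:30, out 11:57→12:00; 4 h 30 min
Tue: in 09:59→10:00, out 19:16→19:30; 9 h 30 min
Wed: in 05:36→05:30, out 15:05→15:00; 9 h 30 min
Thu: in 11:08→11:00, out 17:04→17:00; 6 h 0 min
Total credited: 29 h 30 min.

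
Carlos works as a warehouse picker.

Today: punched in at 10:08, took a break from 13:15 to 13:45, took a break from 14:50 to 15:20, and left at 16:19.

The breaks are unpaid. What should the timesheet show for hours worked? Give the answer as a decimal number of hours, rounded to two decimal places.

Today: 10:08–16:19 = 6 h 11 min; less 60 min break → 5 h 11 min

5.18 hours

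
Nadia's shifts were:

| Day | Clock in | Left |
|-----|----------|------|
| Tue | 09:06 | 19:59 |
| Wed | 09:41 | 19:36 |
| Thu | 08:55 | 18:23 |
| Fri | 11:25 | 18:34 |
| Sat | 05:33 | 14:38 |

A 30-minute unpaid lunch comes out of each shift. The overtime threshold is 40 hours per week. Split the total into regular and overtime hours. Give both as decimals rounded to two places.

Regular 40.00 hours, overtime 4.00 hours

Tue: 09:06–19:59 = 10 h 53 min; less 30 min break → 10 h 23 min
Wed: 09:41–19:36 = 9 h 55 min; less 30 min break → 9 h 25 min
Thu: 08:55–18:23 = 9 h 28 min; less 30 min break → 8 h 58 min
Fri: 11:25–18:34 = 7 h 9 min; less 30 min break → 6 h 39 min
Sat: 05:33–14:38 = 9 h 5 min; less 30 min break → 8 h 35 min
Total worked: 44 h 0 min = 44.00 h.
Threshold 40 h → overtime 4 h 0 min, regular 40 h 0 min.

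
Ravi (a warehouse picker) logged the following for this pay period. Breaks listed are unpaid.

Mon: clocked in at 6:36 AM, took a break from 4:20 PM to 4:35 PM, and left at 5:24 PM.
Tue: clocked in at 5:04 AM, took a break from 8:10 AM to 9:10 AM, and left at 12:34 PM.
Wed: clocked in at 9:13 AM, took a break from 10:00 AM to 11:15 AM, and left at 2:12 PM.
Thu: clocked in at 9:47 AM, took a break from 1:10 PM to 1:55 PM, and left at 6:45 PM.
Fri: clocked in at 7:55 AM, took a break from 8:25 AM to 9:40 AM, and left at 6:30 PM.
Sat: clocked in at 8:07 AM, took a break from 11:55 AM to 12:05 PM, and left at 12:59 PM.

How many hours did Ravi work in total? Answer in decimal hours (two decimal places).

43.03 hours

Mon: 6:36 AM–5:24 PM = 10 h 48 min; less 15 min break → 10 h 33 min
Tue: 5:04 AM–12:34 PM = 7 h 30 min; less 60 min break → 6 h 30 min
Wed: 9:13 AM–2:12 PM = 4 h 59 min; less 75 min break → 3 h 44 min
Thu: 9:47 AM–6:45 PM = 8 h 58 min; less 45 min break → 8 h 13 min
Fri: 7:55 AM–6:30 PM = 10 h 35 min; less 75 min break → 9 h 20 min
Sat: 8:07 AM–12:59 PM = 4 h 52 min; less 10 min break → 4 h 42 min
Total: 10 h 33 min + 6 h 30 min + 3 h 44 min + 8 h 13 min + 9 h 20 min + 4 h 42 min = 43 h 2 min.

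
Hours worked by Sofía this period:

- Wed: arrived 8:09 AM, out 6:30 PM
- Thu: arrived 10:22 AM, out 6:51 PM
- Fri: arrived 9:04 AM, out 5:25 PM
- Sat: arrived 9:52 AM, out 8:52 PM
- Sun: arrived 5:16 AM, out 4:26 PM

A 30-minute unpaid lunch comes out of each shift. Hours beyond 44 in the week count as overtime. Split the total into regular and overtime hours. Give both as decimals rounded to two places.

Regular 44.00 hours, overtime 2.85 hours

Wed: 8:09 AM–6:30 PM = 10 h 21 min; less 30 min break → 9 h 51 min
Thu: 10:22 AM–6:51 PM = 8 h 29 min; less 30 min break → 7 h 59 min
Fri: 9:04 AM–5:25 PM = 8 h 21 min; less 30 min break → 7 h 51 min
Sat: 9:52 AM–8:52 PM = 11 h 0 min; less 30 min break → 10 h 30 min
Sun: 5:16 AM–4:26 PM = 11 h 10 min; less 30 min break → 10 h 40 min
Total worked: 46 h 51 min = 46.85 h.
Threshold 44 h → overtime 2 h 51 min, regular 44 h 0 min.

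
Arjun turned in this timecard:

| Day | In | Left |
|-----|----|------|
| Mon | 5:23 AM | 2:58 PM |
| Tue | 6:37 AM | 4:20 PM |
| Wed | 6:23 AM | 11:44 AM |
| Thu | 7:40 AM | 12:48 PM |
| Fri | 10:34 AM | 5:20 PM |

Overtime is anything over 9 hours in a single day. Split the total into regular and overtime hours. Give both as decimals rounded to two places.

Mon: 5:23 AM–2:58 PM = 9 h 35 min
Tue: 6:37 AM–4:20 PM = 9 h 43 min
Wed: 6:23 AM–11:44 AM = 5 h 21 min
Thu: 7:40 AM–12:48 PM = 5 h 8 min
Fri: 10:34 AM–5:20 PM = 6 h 46 min
Mon reg 9 h 0 min / OT 0 h 35 min; Tue reg 9 h 0 min / OT 0 h 43 min; Wed reg 5 h 21 min / OT 0 h 0 min; Thu reg 5 h 8 min / OT 0 h 0 min; Fri reg 6 h 46 min / OT 0 h 0 min.
Totals: regular 35 h 15 min, overtime 1 h 18 min.

Regular 35.25 hours, overtime 1.30 hours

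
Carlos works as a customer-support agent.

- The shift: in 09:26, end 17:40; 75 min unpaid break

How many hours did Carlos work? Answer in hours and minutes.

The shift: 09:26–17:40 = 8 h 14 min; less 75 min break → 6 h 59 min

6 h 59 min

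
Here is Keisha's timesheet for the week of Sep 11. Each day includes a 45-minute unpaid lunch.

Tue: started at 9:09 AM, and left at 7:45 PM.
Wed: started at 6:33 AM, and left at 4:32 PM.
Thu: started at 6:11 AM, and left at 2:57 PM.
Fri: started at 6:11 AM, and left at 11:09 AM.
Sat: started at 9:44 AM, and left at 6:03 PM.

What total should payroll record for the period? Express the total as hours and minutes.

Tue: 9:09 AM–7:45 PM = 10 h 36 min; less 45 min break → 9 h 51 min
Wed: 6:33 AM–4:32 PM = 9 h 59 min; less 45 min break → 9 h 14 min
Thu: 6:11 AM–2:57 PM = 8 h 46 min; less 45 min break → 8 h 1 min
Fri: 6:11 AM–11:09 AM = 4 h 58 min; less 45 min break → 4 h 13 min
Sat: 9:44 AM–6:03 PM = 8 h 19 min; less 45 min break → 7 h 34 min
Total: 9 h 51 min + 9 h 14 min + 8 h 1 min + 4 h 13 min + 7 h 34 min = 38 h 53 min.

38 h 53 min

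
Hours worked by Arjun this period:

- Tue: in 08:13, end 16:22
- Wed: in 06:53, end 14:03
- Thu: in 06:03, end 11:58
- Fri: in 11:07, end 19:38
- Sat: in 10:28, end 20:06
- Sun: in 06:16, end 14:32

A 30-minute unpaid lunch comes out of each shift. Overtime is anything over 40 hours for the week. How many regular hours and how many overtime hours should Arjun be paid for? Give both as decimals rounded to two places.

Tue: 08:13–16:22 = 8 h 9 min; less 30 min break → 7 h 39 min
Wed: 06:53–14:03 = 7 h 10 min; less 30 min break → 6 h 40 min
Thu: 06:03–11:58 = 5 h 55 min; less 30 min break → 5 h 25 min
Fri: 11:07–19:38 = 8 h 31 min; less 30 min break → 8 h 1 min
Sat: 10:28–20:06 = 9 h 38 min; less 30 min break → 9 h 8 min
Sun: 06:16–14:32 = 8 h 16 min; less 30 min break → 7 h 46 min
Total worked: 44 h 39 min = 44.65 h.
Threshold 40 h → overtime 4 h 39 min, regular 40 h 0 min.

Regular 40.00 hours, overtime 4.65 hours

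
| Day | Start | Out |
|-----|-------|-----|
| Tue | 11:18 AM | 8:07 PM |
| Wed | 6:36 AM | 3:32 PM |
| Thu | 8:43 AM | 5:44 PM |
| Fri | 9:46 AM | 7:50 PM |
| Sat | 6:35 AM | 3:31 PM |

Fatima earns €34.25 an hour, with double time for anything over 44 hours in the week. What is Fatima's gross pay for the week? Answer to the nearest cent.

Tue: 11:18 AM–8:07 PM = 8 h 49 min
Wed: 6:36 AM–3:32 PM = 8 h 56 min
Thu: 8:43 AM–5:44 PM = 9 h 1 min
Fri: 9:46 AM–7:50 PM = 10 h 4 min
Sat: 6:35 AM–3:31 PM = 8 h 56 min
Total worked: 45 h 46 min = 2746 min.
Regular 44 h 0 min = 2640 min at €34.25/h; overtime 1 h 46 min = 106 min at €68.50/h.
Pay = (2640 × €34.25 + 106 × €68.50) ÷ 60 = €1628.02.

€1628.02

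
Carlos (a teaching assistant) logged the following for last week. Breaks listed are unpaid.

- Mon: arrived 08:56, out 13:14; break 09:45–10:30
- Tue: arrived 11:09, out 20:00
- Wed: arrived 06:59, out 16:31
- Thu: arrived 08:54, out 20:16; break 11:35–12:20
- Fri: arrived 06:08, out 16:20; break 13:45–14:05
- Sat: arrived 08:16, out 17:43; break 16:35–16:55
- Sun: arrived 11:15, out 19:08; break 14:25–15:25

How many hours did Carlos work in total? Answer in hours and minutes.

58 h 25 min

Mon: 08:56–13:14 = 4 h 18 min; less 45 min break → 3 h 33 min
Tue: 11:09–20:00 = 8 h 51 min
Wed: 06:59–16:31 = 9 h 32 min
Thu: 08:54–20:16 = 11 h 22 min; less 45 min break → 10 h 37 min
Fri: 06:08–16:20 = 10 h 12 min; less 20 min break → 9 h 52 min
Sat: 08:16–17:43 = 9 h 27 min; less 20 min break → 9 h 7 min
Sun: 11:15–19:08 = 7 h 53 min; less 60 min break → 6 h 53 min
Total: 3 h 33 min + 8 h 51 min + 9 h 32 min + 10 h 37 min + 9 h 52 min + 9 h 7 min + 6 h 53 min = 58 h 25 min.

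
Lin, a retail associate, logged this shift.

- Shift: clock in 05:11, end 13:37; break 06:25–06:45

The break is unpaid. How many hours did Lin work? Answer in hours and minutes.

Shift: 05:11–13:37 = 8 h 26 min; less 20 min break → 8 h 6 min

8 h 6 min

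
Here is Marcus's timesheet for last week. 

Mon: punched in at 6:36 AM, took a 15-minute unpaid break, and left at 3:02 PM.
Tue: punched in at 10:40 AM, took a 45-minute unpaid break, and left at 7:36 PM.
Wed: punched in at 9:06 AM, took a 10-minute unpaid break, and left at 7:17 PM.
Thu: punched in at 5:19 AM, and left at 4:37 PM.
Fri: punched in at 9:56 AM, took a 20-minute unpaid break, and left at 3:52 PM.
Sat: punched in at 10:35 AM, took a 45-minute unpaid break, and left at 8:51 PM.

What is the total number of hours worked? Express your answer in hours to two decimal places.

52.80 hours

Mon: 6:36 AM–3:02 PM = 8 h 26 min; less 15 min break → 8 h 11 min
Tue: 10:40 AM–7:36 PM = 8 h 56 min; less 45 min break → 8 h 11 min
Wed: 9:06 AM–7:17 PM = 10 h 11 min; less 10 min break → 10 h 1 min
Thu: 5:19 AM–4:37 PM = 11 h 18 min
Fri: 9:56 AM–3:52 PM = 5 h 56 min; less 20 min break → 5 h 36 min
Sat: 10:35 AM–8:51 PM = 10 h 16 min; less 45 min break → 9 h 31 min
Total: 8 h 11 min + 8 h 11 min + 10 h 1 min + 11 h 18 min + 5 h 36 min + 9 h 31 min = 52 h 48 min.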